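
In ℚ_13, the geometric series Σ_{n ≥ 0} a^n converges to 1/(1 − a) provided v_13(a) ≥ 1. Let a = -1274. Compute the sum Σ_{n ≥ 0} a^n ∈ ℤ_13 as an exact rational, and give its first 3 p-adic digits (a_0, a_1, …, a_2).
Σ a^n = 1/(1 − a) = 1/1275;  first 3 digits = (1, 6, 2)

v_13(a) = 1 ≥ 1, so the series converges in ℤ_13 to 1/(1 − a) = 1/(1 − (-1274)) = 1/1275. Expand this rational in ℤ_13: compute digits iteratively via d_i = x_i mod 13, x_{i+1} = (x_i − d_i)/13. The first 3 digits are (1, 6, 2).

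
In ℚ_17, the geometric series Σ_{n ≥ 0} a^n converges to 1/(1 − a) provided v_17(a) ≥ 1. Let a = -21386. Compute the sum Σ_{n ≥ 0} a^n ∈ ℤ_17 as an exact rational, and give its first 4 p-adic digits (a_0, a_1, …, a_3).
Σ a^n = 1/(1 − a) = 1/21387;  first 4 digits = (1, 0, 11, 12)

v_17(a) = 2 ≥ 1, so the series converges in ℤ_17 to 1/(1 − a) = 1/(1 − (-21386)) = 1/21387. Expand this rational in ℤ_17: compute digits iteratively via d_i = x_i mod 17, x_{i+1} = (x_i − d_i)/17. The first 4 digits are (1, 0, 11, 12).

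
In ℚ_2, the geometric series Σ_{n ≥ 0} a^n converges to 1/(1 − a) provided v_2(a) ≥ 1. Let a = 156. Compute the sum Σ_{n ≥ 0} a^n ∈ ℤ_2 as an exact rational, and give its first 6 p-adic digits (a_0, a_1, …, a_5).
Σ a^n = 1/(1 − a) = -1/155;  first 6 digits = (1, 0, 1, 1, 0, 1)

v_2(a) = 2 ≥ 1, so the series converges in ℤ_2 to 1/(1 − a) = 1/(1 − 156) = -1/155. Expand this rational in ℤ_2: compute digits iteratively via d_i = x_i mod 2, x_{i+1} = (x_i − d_i)/2. The first 6 digits are (1, 0, 1, 1, 0, 1).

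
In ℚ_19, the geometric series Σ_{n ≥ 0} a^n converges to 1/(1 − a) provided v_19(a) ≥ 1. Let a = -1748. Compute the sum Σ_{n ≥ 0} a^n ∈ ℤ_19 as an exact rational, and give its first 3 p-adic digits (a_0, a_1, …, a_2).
Σ a^n = 1/(1 − a) = 1/1749;  first 3 digits = (1, 3, 4)

v_19(a) = 1 ≥ 1, so the series converges in ℤ_19 to 1/(1 − a) = 1/(1 − (-1748)) = 1/1749. Expand this rational in ℤ_19: compute digits iteratively via d_i = x_i mod 19, x_{i+1} = (x_i − d_i)/19. The first 3 digits are (1, 3, 4).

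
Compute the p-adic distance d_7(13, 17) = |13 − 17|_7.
d_7(13, 17) = 1

Step 1 — x − y = 13 − 17 = -4. Step 2 — v_7(-4) = 0 (factor: -4 = −(7^0 · 4); the sign does not affect v_p). Step 3 — |x − y|_7 = 7^{0} = 1.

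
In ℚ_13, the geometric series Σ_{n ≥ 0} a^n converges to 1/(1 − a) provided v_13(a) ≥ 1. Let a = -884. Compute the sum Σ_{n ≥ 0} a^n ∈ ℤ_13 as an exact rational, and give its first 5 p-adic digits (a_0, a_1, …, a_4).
Σ a^n = 1/(1 − a) = 1/885;  first 5 digits = (1, 10, 3, 3, 10)

v_13(a) = 1 ≥ 1, so the series converges in ℤ_13 to 1/(1 − a) = 1/(1 − (-884)) = 1/885. Expand this rational in ℤ_13: compute digits iteratively via d_i = x_i mod 13, x_{i+1} = (x_i − d_i)/13. The first 5 digits are (1, 10, 3, 3, 10).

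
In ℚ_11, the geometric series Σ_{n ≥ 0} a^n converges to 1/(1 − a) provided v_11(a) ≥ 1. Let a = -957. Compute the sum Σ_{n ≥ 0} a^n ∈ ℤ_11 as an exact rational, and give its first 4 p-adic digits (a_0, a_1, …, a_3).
Σ a^n = 1/(1 − a) = 1/958;  first 4 digits = (1, 1, 4, 6)

v_11(a) = 1 ≥ 1, so the series converges in ℤ_11 to 1/(1 − a) = 1/(1 − (-957)) = 1/958. Expand this rational in ℤ_11: compute digits iteratively via d_i = x_i mod 11, x_{i+1} = (x_i − d_i)/11. The first 4 digits are (1, 1, 4, 6).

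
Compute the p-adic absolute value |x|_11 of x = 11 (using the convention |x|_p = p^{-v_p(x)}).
|11|_11 = 1/11

Step 1 — compute v_11(x) by factoring powers of 11 out of the numerator and denominator: v_11(11) = 1. Step 2 — apply |x|_p = p^{-v_p(x)} = 11^{-1} = 1/11.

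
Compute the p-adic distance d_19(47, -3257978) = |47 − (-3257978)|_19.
d_19(47, -3257978) = 1/130321

Step 1 — x − y = 47 − (-3257978) = 3258025. Step 2 — v_19(3258025) = 4 (factor: 3258025 = (19^4 · 25); the sign does not affect v_p). Step 3 — |x − y|_19 = 19^{-4} = 1/130321.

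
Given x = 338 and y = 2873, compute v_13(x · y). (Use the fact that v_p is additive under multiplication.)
v_13(971074) = 4

v_p(x) = 2 (factor: 338 = 13^2 · 2); v_p(y) = 2 (factor: 2873 = 13^2 · 17). Additivity: v_p(xy) = v_p(x) + v_p(y) = 2 + 2 = 4. (Direct check: xy = 971074 = 13^4 · (34).)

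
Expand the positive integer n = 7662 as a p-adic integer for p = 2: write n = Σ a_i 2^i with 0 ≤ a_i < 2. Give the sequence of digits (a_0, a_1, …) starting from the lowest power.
(a_0, a_1, …) = (0, 1, 1, 1, 0, 1, 1, 1, 1, 0, 1, 1, 1)

Repeated division by 2 gives the digits low-to-high: 7662 = 1·2^1 + 1·2^2 + 1·2^3 + 1·2^5 + 1·2^6 + 1·2^7 + 1·2^8 + 1·2^10 + 1·2^11 + 1·2^12. Digit sequence: (0, 1, 1, 1, 0, 1, 1, 1, 1, 0, 1, 1, 1).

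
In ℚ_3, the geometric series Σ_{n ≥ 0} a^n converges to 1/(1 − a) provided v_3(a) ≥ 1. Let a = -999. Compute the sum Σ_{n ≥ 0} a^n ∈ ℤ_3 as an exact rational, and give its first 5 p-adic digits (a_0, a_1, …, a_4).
Σ a^n = 1/(1 − a) = 1/1000;  first 5 digits = (1, 0, 0, 2, 2)

v_3(a) = 3 ≥ 1, so the series converges in ℤ_3 to 1/(1 − a) = 1/(1 − (-999)) = 1/1000. Expand this rational in ℤ_3: compute digits iteratively via d_i = x_i mod 3, x_{i+1} = (x_i − d_i)/3. The first 5 digits are (1, 0, 0, 2, 2).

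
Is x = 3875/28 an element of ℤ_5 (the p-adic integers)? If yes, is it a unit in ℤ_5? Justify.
x ∈ ℤ_5 but not a unit; v_5(x) = 3 > 0

ℤ_5 = {x ∈ ℚ_5 : v_5(x) ≥ 0} and ℤ_5^× = {x ∈ ℤ_5 : v_5(x) = 0}. Here v_5(3875/28) = v_5(num) − v_5(den) = 3; compare against these criteria.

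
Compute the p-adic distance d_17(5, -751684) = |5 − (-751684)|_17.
d_17(5, -751684) = 1/83521

Step 1 — x − y = 5 − (-751684) = 751689. Step 2 — v_17(751689) = 4 (factor: 751689 = (17^4 · 9); the sign does not affect v_p). Step 3 — |x − y|_17 = 17^{-4} = 1/83521.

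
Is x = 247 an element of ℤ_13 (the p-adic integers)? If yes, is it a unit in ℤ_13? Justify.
x ∈ ℤ_13 but not a unit; v_13(x) = 1 > 0

ℤ_13 = {x ∈ ℚ_13 : v_13(x) ≥ 0} and ℤ_13^× = {x ∈ ℤ_13 : v_13(x) = 0}. Here v_13(247) = v_13(num) − v_13(den) = 1; compare against these criteria.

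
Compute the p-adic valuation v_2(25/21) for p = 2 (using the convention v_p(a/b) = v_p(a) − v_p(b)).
v_2(25/21) = 0

Factor powers of 2 from the numerator and denominator of the reduced fraction: 25 = 2^0 · 25 and 21 = 2^0 · 21. Apply v_p(a/b) = v_p(a) − v_p(b): v_2(25/21) = 0 − 0 = 0.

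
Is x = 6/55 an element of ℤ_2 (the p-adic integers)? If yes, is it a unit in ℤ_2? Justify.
x ∈ ℤ_2 but not a unit; v_2(x) = 1 > 0

ℤ_2 = {x ∈ ℚ_2 : v_2(x) ≥ 0} and ℤ_2^× = {x ∈ ℤ_2 : v_2(x) = 0}. Here v_2(6/55) = v_2(num) − v_2(den) = 1; compare against these criteria.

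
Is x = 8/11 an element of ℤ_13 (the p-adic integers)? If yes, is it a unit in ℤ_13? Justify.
x ∈ ℤ_13^× (unit); v_13(x) = 0

ℤ_13 = {x ∈ ℚ_13 : v_13(x) ≥ 0} and ℤ_13^× = {x ∈ ℤ_13 : v_13(x) = 0}. Here v_13(8/11) = v_13(num) − v_13(den) = 0; compare against these criteria.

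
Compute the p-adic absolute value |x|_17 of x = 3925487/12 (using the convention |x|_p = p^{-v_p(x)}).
|3925487/12|_17 = 1/83521

Step 1 — compute v_17(x) by factoring powers of 17 out of the numerator and denominator: v_17(3925487/12) = 4. Step 2 — apply |x|_p = p^{-v_p(x)} = 17^{-4} = 1/83521.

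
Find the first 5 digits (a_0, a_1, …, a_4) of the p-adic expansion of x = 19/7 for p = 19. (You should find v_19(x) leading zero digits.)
(a_0, …, a_4) = (0, 11, 13, 2, 8)

v_19(19/7) = 1, so a_0 = ... = a_0 = 0. Factor out: x = 19^1 · u with u = 1/7 a unit in ℤ_19. Expand u iteratively via a_{v+i} = u_i mod 19, u_{i+1} = (u_i − a_{v+i})/19:
  u_0 = 1/7;  a_1 = 11;  u_1 = (u_0 − 11)/19 = -4/7
  u_1 = -4/7;  a_2 = 13;  u_2 = (u_1 − 13)/19 = -5/7
  u_2 = -5/7;  a_3 = 2;  u_3 = (u_2 − 2)/19 = -1/7
  u_3 = -1/7;  a_4 = 8;  u_4 = (u_3 − 8)/19 = -3/7
Digits: (0, 11, 13, 2, 8).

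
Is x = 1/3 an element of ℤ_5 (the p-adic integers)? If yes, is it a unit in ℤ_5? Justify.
x ∈ ℤ_5^× (unit); v_5(x) = 0

ℤ_5 = {x ∈ ℚ_5 : v_5(x) ≥ 0} and ℤ_5^× = {x ∈ ℤ_5 : v_5(x) = 0}. Here v_5(1/3) = v_5(num) − v_5(den) = 0; compare against these criteria.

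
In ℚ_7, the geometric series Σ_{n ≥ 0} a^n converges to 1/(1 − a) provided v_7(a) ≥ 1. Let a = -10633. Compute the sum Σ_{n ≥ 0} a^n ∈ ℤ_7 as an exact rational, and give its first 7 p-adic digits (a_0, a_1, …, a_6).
Σ a^n = 1/(1 − a) = 1/10634;  first 7 digits = (1, 0, 0, 4, 2, 6, 1)

v_7(a) = 3 ≥ 1, so the series converges in ℤ_7 to 1/(1 − a) = 1/(1 − (-10633)) = 1/10634. Expand this rational in ℤ_7: compute digits iteratively via d_i = x_i mod 7, x_{i+1} = (x_i − d_i)/7. The first 7 digits are (1, 0, 0, 4, 2, 6, 1).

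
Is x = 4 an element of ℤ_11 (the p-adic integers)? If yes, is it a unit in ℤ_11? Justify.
x ∈ ℤ_11^× (unit); v_11(x) = 0

ℤ_11 = {x ∈ ℚ_11 : v_11(x) ≥ 0} and ℤ_11^× = {x ∈ ℤ_11 : v_11(x) = 0}. Here v_11(4) = v_11(num) − v_11(den) = 0; compare against these criteria.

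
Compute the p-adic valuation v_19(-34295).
v_19(-34295) = 3

v_19(n) is the largest exponent k such that 19^k divides n. Factor out: -34295 = -19^3 · 5. (Sign doesn't affect v_p.) So v_19(-34295) = 3.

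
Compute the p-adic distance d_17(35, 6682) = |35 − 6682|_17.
d_17(35, 6682) = 1/289

Step 1 — x − y = 35 − 6682 = -6647. Step 2 — v_17(-6647) = 2 (factor: -6647 = −(17^2 · 23); the sign does not affect v_p). Step 3 — |x − y|_17 = 17^{-2} = 1/289.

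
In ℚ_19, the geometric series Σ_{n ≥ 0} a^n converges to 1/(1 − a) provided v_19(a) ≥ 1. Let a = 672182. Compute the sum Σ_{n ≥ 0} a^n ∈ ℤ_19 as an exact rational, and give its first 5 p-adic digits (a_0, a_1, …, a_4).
Σ a^n = 1/(1 − a) = -1/672181;  first 5 digits = (1, 0, 0, 3, 5)

v_19(a) = 3 ≥ 1, so the series converges in ℤ_19 to 1/(1 − a) = 1/(1 − 672182) = -1/672181. Expand this rational in ℤ_19: compute digits iteratively via d_i = x_i mod 19, x_{i+1} = (x_i − d_i)/19. The first 5 digits are (1, 0, 0, 3, 5).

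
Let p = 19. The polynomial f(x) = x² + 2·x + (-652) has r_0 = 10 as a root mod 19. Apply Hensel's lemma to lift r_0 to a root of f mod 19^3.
r_2 = 3316 (mod 6859)

Hensel: r_{i+1} = r_i − f(r_i)·(f′(r_i))^{-1} mod 19^{i+2}, f′(x) = 2x + 2. Iterate:
  r_0 = 10 (mod 19)
  r_1 = 67 (mod 361)
  r_2 = 3316 (mod 6859)
Final: r = 3316 satisfies f(r) ≡ 0 mod 19^3.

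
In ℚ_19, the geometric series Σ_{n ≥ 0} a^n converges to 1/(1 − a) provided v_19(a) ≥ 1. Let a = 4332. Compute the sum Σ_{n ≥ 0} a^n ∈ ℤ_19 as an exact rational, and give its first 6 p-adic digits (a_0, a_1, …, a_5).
Σ a^n = 1/(1 − a) = -1/4331;  first 6 digits = (1, 0, 12, 0, 11, 7)

v_19(a) = 2 ≥ 1, so the series converges in ℤ_19 to 1/(1 − a) = 1/(1 − 4332) = -1/4331. Expand this rational in ℤ_19: compute digits iteratively via d_i = x_i mod 19, x_{i+1} = (x_i − d_i)/19. The first 6 digits are (1, 0, 12, 0, 11, 7).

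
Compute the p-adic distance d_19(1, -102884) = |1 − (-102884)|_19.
d_19(1, -102884) = 1/6859

Step 1 — x − y = 1 − (-102884) = 102885. Step 2 — v_19(102885) = 3 (factor: 102885 = (19^3 · 15); the sign does not affect v_p). Step 3 — |x − y|_19 = 19^{-3} = 1/6859.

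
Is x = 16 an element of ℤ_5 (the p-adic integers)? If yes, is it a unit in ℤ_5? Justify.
x ∈ ℤ_5^× (unit); v_5(x) = 0

ℤ_5 = {x ∈ ℚ_5 : v_5(x) ≥ 0} and ℤ_5^× = {x ∈ ℤ_5 : v_5(x) = 0}. Here v_5(16) = v_5(num) − v_5(den) = 0; compare against these criteria.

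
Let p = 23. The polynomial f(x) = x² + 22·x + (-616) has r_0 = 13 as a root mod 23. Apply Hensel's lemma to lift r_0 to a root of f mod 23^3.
r_2 = 5648 (mod 12167)

Hensel: r_{i+1} = r_i − f(r_i)·(f′(r_i))^{-1} mod 23^{i+2}, f′(x) = 2x + 22. Iterate:
  r_0 = 13 (mod 23)
  r_1 = 358 (mod 529)
  r_2 = 5648 (mod 12167)
Final: r = 5648 satisfies f(r) ≡ 0 mod 23^3.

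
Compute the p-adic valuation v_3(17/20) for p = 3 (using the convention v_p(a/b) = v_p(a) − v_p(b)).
v_3(17/20) = 0

Factor powers of 3 from the numerator and denominator of the reduced fraction: 17 = 3^0 · 17 and 20 = 3^0 · 20. Apply v_p(a/b) = v_p(a) − v_p(b): v_3(17/20) = 0 − 0 = 0.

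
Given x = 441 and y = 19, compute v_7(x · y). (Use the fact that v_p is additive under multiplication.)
v_7(8379) = 2

v_p(x) = 2 (factor: 441 = 7^2 · 9); v_p(y) = 0 (factor: 19 = 7^0 · 19). Additivity: v_p(xy) = v_p(x) + v_p(y) = 2 + 0 = 2. (Direct check: xy = 8379 = 7^2 · (171).)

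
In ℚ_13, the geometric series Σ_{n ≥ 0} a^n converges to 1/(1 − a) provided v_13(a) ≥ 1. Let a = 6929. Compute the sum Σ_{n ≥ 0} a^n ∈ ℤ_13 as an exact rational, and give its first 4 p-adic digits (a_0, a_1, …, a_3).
Σ a^n = 1/(1 − a) = -1/6928;  first 4 digits = (1, 0, 2, 3)

v_13(a) = 2 ≥ 1, so the series converges in ℤ_13 to 1/(1 − a) = 1/(1 − 6929) = -1/6928. Expand this rational in ℤ_13: compute digits iteratively via d_i = x_i mod 13, x_{i+1} = (x_i − d_i)/13. The first 4 digits are (1, 0, 2, 3).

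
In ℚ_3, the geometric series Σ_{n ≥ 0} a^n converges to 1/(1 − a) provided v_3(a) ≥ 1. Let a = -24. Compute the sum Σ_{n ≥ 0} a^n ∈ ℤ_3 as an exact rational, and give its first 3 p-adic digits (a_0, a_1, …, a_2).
Σ a^n = 1/(1 − a) = 1/25;  first 3 digits = (1, 1, 1)

v_3(a) = 1 ≥ 1, so the series converges in ℤ_3 to 1/(1 − a) = 1/(1 − (-24)) = 1/25. Expand this rational in ℤ_3: compute digits iteratively via d_i = x_i mod 3, x_{i+1} = (x_i − d_i)/3. The first 3 digits are (1, 1, 1).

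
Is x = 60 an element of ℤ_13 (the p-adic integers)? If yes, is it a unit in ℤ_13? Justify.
x ∈ ℤ_13^× (unit); v_13(x) = 0

ℤ_13 = {x ∈ ℚ_13 : v_13(x) ≥ 0} and ℤ_13^× = {x ∈ ℤ_13 : v_13(x) = 0}. Here v_13(60) = v_13(num) − v_13(den) = 0; compare against these criteria.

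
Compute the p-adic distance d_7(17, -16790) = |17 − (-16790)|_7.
d_7(17, -16790) = 1/16807

Step 1 — x − y = 17 − (-16790) = 16807. Step 2 — v_7(16807) = 5 (factor: 16807 = (7^5 · 1); the sign does not affect v_p). Step 3 — |x − y|_7 = 7^{-5} = 1/16807.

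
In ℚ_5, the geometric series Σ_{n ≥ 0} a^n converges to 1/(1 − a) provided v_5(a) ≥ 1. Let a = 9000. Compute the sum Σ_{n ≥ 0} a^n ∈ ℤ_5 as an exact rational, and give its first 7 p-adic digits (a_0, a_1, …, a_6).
Σ a^n = 1/(1 − a) = -1/8999;  first 7 digits = (1, 0, 0, 2, 4, 2, 4)

v_5(a) = 3 ≥ 1, so the series converges in ℤ_5 to 1/(1 − a) = 1/(1 − 9000) = -1/8999. Expand this rational in ℤ_5: compute digits iteratively via d_i = x_i mod 5, x_{i+1} = (x_i − d_i)/5. The first 7 digits are (1, 0, 0, 2, 4, 2, 4).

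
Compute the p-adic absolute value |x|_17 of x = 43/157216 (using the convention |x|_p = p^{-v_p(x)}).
|43/157216|_17 = 4913

Step 1 — compute v_17(x) by factoring powers of 17 out of the numerator and denominator: v_17(43/157216) = -3. Step 2 — apply |x|_p = p^{-v_p(x)} = 17^{3} = 4913.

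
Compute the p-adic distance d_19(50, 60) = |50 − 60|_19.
d_19(50, 60) = 1

Step 1 — x − y = 50 − 60 = -10. Step 2 — v_19(-10) = 0 (factor: -10 = −(19^0 · 10); the sign does not affect v_p). Step 3 — |x − y|_19 = 19^{0} = 1.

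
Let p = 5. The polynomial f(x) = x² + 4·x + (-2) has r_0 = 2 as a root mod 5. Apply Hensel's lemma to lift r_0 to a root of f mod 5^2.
r_1 = 7 (mod 25)

Hensel: r_{i+1} = r_i − f(r_i)·(f′(r_i))^{-1} mod 5^{i+2}, f′(x) = 2x + 4. Iterate:
  r_0 = 2 (mod 5)
  r_1 = 7 (mod 25)
Final: r = 7 satisfies f(r) ≡ 0 mod 5^2.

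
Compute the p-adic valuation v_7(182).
v_7(182) = 1

v_7(n) is the largest exponent k such that 7^k divides n. Factor out: 182 = 7^1 · 26. (Sign doesn't affect v_p.) So v_7(182) = 1.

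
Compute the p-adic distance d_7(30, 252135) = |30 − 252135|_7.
d_7(30, 252135) = 1/16807

Step 1 — x − y = 30 − 252135 = -252105. Step 2 — v_7(-252105) = 5 (factor: -252105 = −(7^5 · 15); the sign does not affect v_p). Step 3 — |x − y|_7 = 7^{-5} = 1/16807.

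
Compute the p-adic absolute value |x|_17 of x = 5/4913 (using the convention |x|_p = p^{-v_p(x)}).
|5/4913|_17 = 4913

Step 1 — compute v_17(x) by factoring powers of 17 out of the numerator and denominator: v_17(5/4913) = -3. Step 2 — apply |x|_p = p^{-v_p(x)} = 17^{3} = 4913.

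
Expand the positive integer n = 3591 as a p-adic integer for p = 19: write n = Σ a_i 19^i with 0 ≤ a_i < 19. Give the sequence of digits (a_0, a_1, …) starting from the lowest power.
(a_0, a_1, …) = (0, 18, 9)

Repeated division by 19 gives the digits low-to-high: 3591 = 18·19^1 + 9·19^2. Digit sequence: (0, 18, 9).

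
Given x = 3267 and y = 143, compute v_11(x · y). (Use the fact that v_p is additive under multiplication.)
v_11(467181) = 3

v_p(x) = 2 (factor: 3267 = 11^2 · 27); v_p(y) = 1 (factor: 143 = 11^1 · 13). Additivity: v_p(xy) = v_p(x) + v_p(y) = 2 + 1 = 3. (Direct check: xy = 467181 = 11^3 · (351).)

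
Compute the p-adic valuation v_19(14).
v_19(14) = 0

v_19(n) is the largest exponent k such that 19^k divides n. Factor out: 14 = 19^0 · 14. (Sign doesn't affect v_p.) So v_19(14) = 0.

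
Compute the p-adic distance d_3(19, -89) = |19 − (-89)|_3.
d_3(19, -89) = 1/27

Step 1 — x − y = 19 − (-89) = 108. Step 2 — v_3(108) = 3 (factor: 108 = (3^3 · 4); the sign does not affect v_p). Step 3 — |x − y|_3 = 3^{-3} = 1/27.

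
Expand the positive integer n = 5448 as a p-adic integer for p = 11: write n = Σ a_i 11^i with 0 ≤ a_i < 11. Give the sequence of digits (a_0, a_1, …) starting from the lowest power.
(a_0, a_1, …) = (3, 0, 1, 4)

Repeated division by 11 gives the digits low-to-high: 5448 = 3 + 1·11^2 + 4·11^3. Digit sequence: (3, 0, 1, 4).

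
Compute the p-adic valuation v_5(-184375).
v_5(-184375) = 5

v_5(n) is the largest exponent k such that 5^k divides n. Factor out: -184375 = -5^5 · 59. (Sign doesn't affect v_p.) So v_5(-184375) = 5.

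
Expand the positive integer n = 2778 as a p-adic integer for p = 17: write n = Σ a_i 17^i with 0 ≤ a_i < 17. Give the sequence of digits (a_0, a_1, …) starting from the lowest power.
(a_0, a_1, …) = (7, 10, 9)

Repeated division by 17 gives the digits low-to-high: 2778 = 7 + 10·17^1 + 9·17^2. Digit sequence: (7, 10, 9).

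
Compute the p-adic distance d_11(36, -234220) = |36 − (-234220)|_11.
d_11(36, -234220) = 1/14641

Step 1 — x − y = 36 − (-234220) = 234256. Step 2 — v_11(234256) = 4 (factor: 234256 = (11^4 · 16); the sign does not affect v_p). Step 3 — |x − y|_11 = 11^{-4} = 1/14641.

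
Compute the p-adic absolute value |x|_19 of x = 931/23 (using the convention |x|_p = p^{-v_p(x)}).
|931/23|_19 = 1/19

Step 1 — compute v_19(x) by factoring powers of 19 out of the numerator and denominator: v_19(931/23) = 1. Step 2 — apply |x|_p = p^{-v_p(x)} = 19^{-1} = 1/19.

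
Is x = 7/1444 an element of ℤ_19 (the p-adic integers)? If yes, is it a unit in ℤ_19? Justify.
x ∉ ℤ_19 (v_19(x) = -2 < 0)

ℤ_19 = {x ∈ ℚ_19 : v_19(x) ≥ 0} and ℤ_19^× = {x ∈ ℤ_19 : v_19(x) = 0}. Here v_19(7/1444) = v_19(num) − v_19(den) = -2; compare against these criteria.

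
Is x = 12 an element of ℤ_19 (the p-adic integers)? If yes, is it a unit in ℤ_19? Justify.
x ∈ ℤ_19^× (unit); v_19(x) = 0

ℤ_19 = {x ∈ ℚ_19 : v_19(x) ≥ 0} and ℤ_19^× = {x ∈ ℤ_19 : v_19(x) = 0}. Here v_19(12) = v_19(num) − v_19(den) = 0; compare against these criteria.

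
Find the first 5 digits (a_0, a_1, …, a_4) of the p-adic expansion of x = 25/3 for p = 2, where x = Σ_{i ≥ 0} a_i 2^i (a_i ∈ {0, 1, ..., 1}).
(a_0, …, a_4) = (1, 1, 0, 0, 1)

v_2(25/3) = 0 (numerator and denominator both coprime to 2), so x ∈ ℤ_2^×. Compute digits iteratively via a_i = x_i mod 2, x_{i+1} = (x_i − a_i)/2, with x_0 = x:
  x_0 = 25/3;  a_0 = 1;  x_1 = (x_0 − 1)/2 = 11/3
  x_1 = 11/3;  a_1 = 1;  x_2 = (x_1 − 1)/2 = 4/3
  x_2 = 4/3;  a_2 = 0;  x_3 = (x_2 − 0)/2 = 2/3
  x_3 = 2/3;  a_3 = 0;  x_4 = (x_3 − 0)/2 = 1/3
  x_4 = 1/3;  a_4 = 1;  x_5 = (x_4 − 1)/2 = -1/3
Digits: (1, 1, 0, 0, 1).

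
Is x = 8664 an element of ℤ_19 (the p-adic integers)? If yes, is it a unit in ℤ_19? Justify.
x ∈ ℤ_19 but not a unit; v_19(x) = 2 > 0

ℤ_19 = {x ∈ ℚ_19 : v_19(x) ≥ 0} and ℤ_19^× = {x ∈ ℤ_19 : v_19(x) = 0}. Here v_19(8664) = v_19(num) − v_19(den) = 2; compare against these criteria.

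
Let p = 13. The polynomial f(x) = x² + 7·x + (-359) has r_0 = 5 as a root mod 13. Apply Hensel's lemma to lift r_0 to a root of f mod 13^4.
r_3 = 17698 (mod 28561)

Hensel: r_{i+1} = r_i − f(r_i)·(f′(r_i))^{-1} mod 13^{i+2}, f′(x) = 2x + 7. Iterate:
  r_0 = 5 (mod 13)
  r_1 = 122 (mod 169)
  r_2 = 122 (mod 2197)
  r_3 = 17698 (mod 28561)
Final: r = 17698 satisfies f(r) ≡ 0 mod 13^4.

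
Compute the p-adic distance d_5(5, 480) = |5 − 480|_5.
d_5(5, 480) = 1/25

Step 1 — x − y = 5 − 480 = -475. Step 2 — v_5(-475) = 2 (factor: -475 = −(5^2 · 19); the sign does not affect v_p). Step 3 — |x − y|_5 = 5^{-2} = 1/25.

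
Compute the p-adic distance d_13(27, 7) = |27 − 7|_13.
d_13(27, 7) = 1

Step 1 — x − y = 27 − 7 = 20. Step 2 — v_13(20) = 0 (factor: 20 = (13^0 · 20); the sign does not affect v_p). Step 3 — |x − y|_13 = 13^{0} = 1.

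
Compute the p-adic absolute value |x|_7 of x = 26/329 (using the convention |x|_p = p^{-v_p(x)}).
|26/329|_7 = 7

Step 1 — compute v_7(x) by factoring powers of 7 out of the numerator and denominator: v_7(26/329) = -1. Step 2 — apply |x|_p = p^{-v_p(x)} = 7^{1} = 7.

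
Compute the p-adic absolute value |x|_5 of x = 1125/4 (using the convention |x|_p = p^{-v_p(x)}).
|1125/4|_5 = 1/125

Step 1 — compute v_5(x) by factoring powers of 5 out of the numerator and denominator: v_5(1125/4) = 3. Step 2 — apply |x|_p = p^{-v_p(x)} = 5^{-3} = 1/125.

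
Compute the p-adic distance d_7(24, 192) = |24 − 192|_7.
d_7(24, 192) = 1/7

Step 1 — x − y = 24 − 192 = -168. Step 2 — v_7(-168) = 1 (factor: -168 = −(7^1 · 24); the sign does not affect v_p). Step 3 — |x − y|_7 = 7^{-1} = 1/7.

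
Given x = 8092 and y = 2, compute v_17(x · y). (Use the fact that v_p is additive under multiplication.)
v_17(16184) = 2

v_p(x) = 2 (factor: 8092 = 17^2 · 28); v_p(y) = 0 (factor: 2 = 17^0 · 2). Additivity: v_p(xy) = v_p(x) + v_p(y) = 2 + 0 = 2. (Direct check: xy = 16184 = 17^2 · (56).)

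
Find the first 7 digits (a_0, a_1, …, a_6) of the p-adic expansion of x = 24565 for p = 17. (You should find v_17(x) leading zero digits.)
(a_0, …, a_6) = (0, 0, 0, 5, 0, 0, 0)

v_17(24565) = 3, so a_0 = ... = a_2 = 0. Factor out: x = 17^3 · u with u = 5 a unit in ℤ_17. Expand u iteratively via a_{v+i} = u_i mod 17, u_{i+1} = (u_i − a_{v+i})/17:
  u_0 = 5;  a_3 = 5;  u_1 = (u_0 − 5)/17 = 0
  u_1 = 0;  a_4 = 0;  u_2 = (u_1 − 0)/17 = 0
  u_2 = 0;  a_5 = 0;  u_3 = (u_2 − 0)/17 = 0
  u_3 = 0;  a_6 = 0;  u_4 = (u_3 − 0)/17 = 0
Digits: (0, 0, 0, 5, 0, 0, 0).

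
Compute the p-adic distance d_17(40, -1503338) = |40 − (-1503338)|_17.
d_17(40, -1503338) = 1/83521

Step 1 — x − y = 40 − (-1503338) = 1503378. Step 2 — v_17(1503378) = 4 (factor: 1503378 = (17^4 · 18); the sign does not affect v_p). Step 3 — |x − y|_17 = 17^{-4} = 1/83521.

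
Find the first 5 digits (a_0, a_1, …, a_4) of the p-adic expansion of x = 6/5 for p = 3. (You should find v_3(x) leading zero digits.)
(a_0, …, a_4) = (0, 1, 1, 2, 1)

v_3(6/5) = 1, so a_0 = ... = a_0 = 0. Factor out: x = 3^1 · u with u = 2/5 a unit in ℤ_3. Expand u iteratively via a_{v+i} = u_i mod 3, u_{i+1} = (u_i − a_{v+i})/3:
  u_0 = 2/5;  a_1 = 1;  u_1 = (u_0 − 1)/3 = -1/5
  u_1 = -1/5;  a_2 = 1;  u_2 = (u_1 − 1)/3 = -2/5
  u_2 = -2/5;  a_3 = 2;  u_3 = (u_2 − 2)/3 = -4/5
  u_3 = -4/5;  a_4 = 1;  u_4 = (u_3 − 1)/3 = -3/5
Digits: (0, 1, 1, 2, 1).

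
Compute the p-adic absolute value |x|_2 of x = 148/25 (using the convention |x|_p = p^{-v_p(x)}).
|148/25|_2 = 1/4

Step 1 — compute v_2(x) by factoring powers of 2 out of the numerator and denominator: v_2(148/25) = 2. Step 2 — apply |x|_p = p^{-v_p(x)} = 2^{-2} = 1/4.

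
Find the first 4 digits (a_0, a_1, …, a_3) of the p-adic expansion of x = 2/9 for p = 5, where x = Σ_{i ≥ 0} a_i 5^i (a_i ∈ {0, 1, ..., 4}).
(a_0, …, a_3) = (3, 0, 1, 2)

v_5(2/9) = 0 (numerator and denominator both coprime to 5), so x ∈ ℤ_5^×. Compute digits iteratively via a_i = x_i mod 5, x_{i+1} = (x_i − a_i)/5, with x_0 = x:
  x_0 = 2/9;  a_0 = 3;  x_1 = (x_0 − 3)/5 = -5/9
  x_1 = -5/9;  a_1 = 0;  x_2 = (x_1 − 0)/5 = -1/9
  x_2 = -1/9;  a_2 = 1;  x_3 = (x_2 − 1)/5 = -2/9
  x_3 = -2/9;  a_3 = 2;  x_4 = (x_3 − 2)/5 = -4/9
Digits: (3, 0, 1, 2).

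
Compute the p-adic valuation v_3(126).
v_3(126) = 2

v_3(n) is the largest exponent k such that 3^k divides n. Factor out: 126 = 3^2 · 14. (Sign doesn't affect v_p.) So v_3(126) = 2.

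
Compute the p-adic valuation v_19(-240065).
v_19(-240065) = 3

v_19(n) is the largest exponent k such that 19^k divides n. Factor out: -240065 = -19^3 · 35. (Sign doesn't affect v_p.) So v_19(-240065) = 3.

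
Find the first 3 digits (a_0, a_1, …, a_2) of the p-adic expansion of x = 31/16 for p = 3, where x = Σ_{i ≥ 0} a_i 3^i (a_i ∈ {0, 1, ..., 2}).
(a_0, …, a_2) = (1, 2, 0)

v_3(31/16) = 0 (numerator and denominator both coprime to 3), so x ∈ ℤ_3^×. Compute digits iteratively via a_i = x_i mod 3, x_{i+1} = (x_i − a_i)/3, with x_0 = x:
  x_0 = 31/16;  a_0 = 1;  x_1 = (x_0 − 1)/3 = 5/16
  x_1 = 5/16;  a_1 = 2;  x_2 = (x_1 − 2)/3 = -9/16
  x_2 = -9/16;  a_2 = 0;  x_3 = (x_2 − 0)/3 = -3/16
Digits: (1, 2, 0).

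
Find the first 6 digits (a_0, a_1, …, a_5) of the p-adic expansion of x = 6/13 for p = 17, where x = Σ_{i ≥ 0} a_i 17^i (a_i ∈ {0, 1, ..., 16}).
(a_0, …, a_5) = (7, 14, 7, 10, 2, 9)

v_17(6/13) = 0 (numerator and denominator both coprime to 17), so x ∈ ℤ_17^×. Compute digits iteratively via a_i = x_i mod 17, x_{i+1} = (x_i − a_i)/17, with x_0 = x:
  x_0 = 6/13;  a_0 = 7;  x_1 = (x_0 − 7)/17 = -5/13
  x_1 = -5/13;  a_1 = 14;  x_2 = (x_1 − 14)/17 = -11/13
  x_2 = -11/13;  a_2 = 7;  x_3 = (x_2 − 7)/17 = -6/13
  x_3 = -6/13;  a_3 = 10;  x_4 = (x_3 − 10)/17 = -8/13
  x_4 = -8/13;  a_4 = 2;  x_5 = (x_4 − 2)/17 = -2/13
  x_5 = -2/13;  a_5 = 9;  x_6 = (x_5 − 9)/17 = -7/13
Digits: (7, 14, 7, 10, 2, 9).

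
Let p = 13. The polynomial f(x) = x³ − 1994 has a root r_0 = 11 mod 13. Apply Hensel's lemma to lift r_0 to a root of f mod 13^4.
r_3 = 16248 (mod 28561)

Hensel: r_{i+1} = r_i − f(r_i)/f′(r_i) mod 13^{i+2}, where f′(x) = 3x². Iterate:
  r_0 = 11 (mod 13)
  r_1 = 24 (mod 169)
  r_2 = 869 (mod 2197)
  r_3 = 16248 (mod 28561)
Final: r = 16248 with f(r) ≡ 0 mod 13^4.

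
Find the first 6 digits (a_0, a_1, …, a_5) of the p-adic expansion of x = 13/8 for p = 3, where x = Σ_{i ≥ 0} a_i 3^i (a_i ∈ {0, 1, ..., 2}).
(a_0, …, a_5) = (2, 1, 0, 1, 0, 1)

v_3(13/8) = 0 (numerator and denominator both coprime to 3), so x ∈ ℤ_3^×. Compute digits iteratively via a_i = x_i mod 3, x_{i+1} = (x_i − a_i)/3, with x_0 = x:
  x_0 = 13/8;  a_0 = 2;  x_1 = (x_0 − 2)/3 = -1/8
  x_1 = -1/8;  a_1 = 1;  x_2 = (x_1 − 1)/3 = -3/8
  x_2 = -3/8;  a_2 = 0;  x_3 = (x_2 − 0)/3 = -1/8
  x_3 = -1/8;  a_3 = 1;  x_4 = (x_3 − 1)/3 = -3/8
  x_4 = -3/8;  a_4 = 0;  x_5 = (x_4 − 0)/3 = -1/8
  x_5 = -1/8;  a_5 = 1;  x_6 = (x_5 − 1)/3 = -3/8
Digits: (2, 1, 0, 1, 0, 1).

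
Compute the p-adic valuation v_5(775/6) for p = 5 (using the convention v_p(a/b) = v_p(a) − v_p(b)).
v_5(775/6) = 2

Factor powers of 5 from the numerator and denominator of the reduced fraction: 775 = 5^2 · 31 and 6 = 5^0 · 6. Apply v_p(a/b) = v_p(a) − v_p(b): v_5(775/6) = 2 − 0 = 2.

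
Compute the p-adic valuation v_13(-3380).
v_13(-3380) = 2

v_13(n) is the largest exponent k such that 13^k divides n. Factor out: -3380 = -13^2 · 20. (Sign doesn't affect v_p.) So v_13(-3380) = 2.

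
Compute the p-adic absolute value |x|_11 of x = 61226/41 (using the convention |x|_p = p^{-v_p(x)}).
|61226/41|_11 = 1/1331

Step 1 — compute v_11(x) by factoring powers of 11 out of the numerator and denominator: v_11(61226/41) = 3. Step 2 — apply |x|_p = p^{-v_p(x)} = 11^{-3} = 1/1331.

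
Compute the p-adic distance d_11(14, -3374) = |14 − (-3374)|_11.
d_11(14, -3374) = 1/121

Step 1 — x − y = 14 − (-3374) = 3388. Step 2 — v_11(3388) = 2 (factor: 3388 = (11^2 · 28); the sign does not affect v_p). Step 3 — |x − y|_11 = 11^{-2} = 1/121.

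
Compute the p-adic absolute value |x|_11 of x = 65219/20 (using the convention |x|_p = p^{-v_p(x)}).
|65219/20|_11 = 1/1331

Step 1 — compute v_11(x) by factoring powers of 11 out of the numerator and denominator: v_11(65219/20) = 3. Step 2 — apply |x|_p = p^{-v_p(x)} = 11^{-3} = 1/1331.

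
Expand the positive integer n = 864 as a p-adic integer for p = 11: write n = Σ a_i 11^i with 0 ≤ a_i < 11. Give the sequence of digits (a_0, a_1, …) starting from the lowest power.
(a_0, a_1, …) = (6, 1, 7)

Repeated division by 11 gives the digits low-to-high: 864 = 6 + 1·11^1 + 7·11^2. Digit sequence: (6, 1, 7).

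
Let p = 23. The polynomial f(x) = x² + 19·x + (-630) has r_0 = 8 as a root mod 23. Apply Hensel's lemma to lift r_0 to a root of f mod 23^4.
r_3 = 117745 (mod 279841)

Hensel: r_{i+1} = r_i − f(r_i)·(f′(r_i))^{-1} mod 23^{i+2}, f′(x) = 2x + 19. Iterate:
  r_0 = 8 (mod 23)
  r_1 = 307 (mod 529)
  r_2 = 8242 (mod 12167)
  r_3 = 117745 (mod 279841)
Final: r = 117745 satisfies f(r) ≡ 0 mod 23^4.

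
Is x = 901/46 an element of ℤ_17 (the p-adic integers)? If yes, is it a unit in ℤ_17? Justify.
x ∈ ℤ_17 but not a unit; v_17(x) = 1 > 0

ℤ_17 = {x ∈ ℚ_17 : v_17(x) ≥ 0} and ℤ_17^× = {x ∈ ℤ_17 : v_17(x) = 0}. Here v_17(901/46) = v_17(num) − v_17(den) = 1; compare against these criteria.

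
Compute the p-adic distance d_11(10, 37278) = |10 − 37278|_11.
d_11(10, 37278) = 1/1331

Step 1 — x − y = 10 − 37278 = -37268. Step 2 — v_11(-37268) = 3 (factor: -37268 = −(11^3 · 28); the sign does not affect v_p). Step 3 — |x − y|_11 = 11^{-3} = 1/1331.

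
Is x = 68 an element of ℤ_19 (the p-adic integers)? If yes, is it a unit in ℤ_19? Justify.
x ∈ ℤ_19^× (unit); v_19(x) = 0

ℤ_19 = {x ∈ ℚ_19 : v_19(x) ≥ 0} and ℤ_19^× = {x ∈ ℤ_19 : v_19(x) = 0}. Here v_19(68) = v_19(num) − v_19(den) = 0; compare against these criteria.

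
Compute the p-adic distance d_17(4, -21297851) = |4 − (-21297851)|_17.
d_17(4, -21297851) = 1/1419857

Step 1 — x − y = 4 − (-21297851) = 21297855. Step 2 — v_17(21297855) = 5 (factor: 21297855 = (17^5 · 15); the sign does not affect v_p). Step 3 — |x − y|_17 = 17^{-5} = 1/1419857.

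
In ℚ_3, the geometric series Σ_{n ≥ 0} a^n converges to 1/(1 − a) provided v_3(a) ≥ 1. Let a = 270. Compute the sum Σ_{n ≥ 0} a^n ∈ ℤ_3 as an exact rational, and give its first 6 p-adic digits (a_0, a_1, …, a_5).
Σ a^n = 1/(1 − a) = -1/269;  first 6 digits = (1, 0, 0, 1, 0, 1)

v_3(a) = 3 ≥ 1, so the series converges in ℤ_3 to 1/(1 − a) = 1/(1 − 270) = -1/269. Expand this rational in ℤ_3: compute digits iteratively via d_i = x_i mod 3, x_{i+1} = (x_i − d_i)/3. The first 6 digits are (1, 0, 0, 1, 0, 1).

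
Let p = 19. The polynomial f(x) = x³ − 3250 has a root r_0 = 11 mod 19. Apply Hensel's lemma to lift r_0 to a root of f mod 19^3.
r_2 = 2234 (mod 6859)

Hensel: r_{i+1} = r_i − f(r_i)/f′(r_i) mod 19^{i+2}, where f′(x) = 3x². Iterate:
  r_0 = 11 (mod 19)
  r_1 = 68 (mod 361)
  r_2 = 2234 (mod 6859)
Final: r = 2234 with f(r) ≡ 0 mod 19^3.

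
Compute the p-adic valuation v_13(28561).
v_13(28561) = 4

v_13(n) is the largest exponent k such that 13^k divides n. Factor out: 28561 = 13^4 · 1. (Sign doesn't affect v_p.) So v_13(28561) = 4.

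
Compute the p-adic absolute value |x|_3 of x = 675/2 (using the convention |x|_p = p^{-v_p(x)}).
|675/2|_3 = 1/27

Step 1 — compute v_3(x) by factoring powers of 3 out of the numerator and denominator: v_3(675/2) = 3. Step 2 — apply |x|_p = p^{-v_p(x)} = 3^{-3} = 1/27.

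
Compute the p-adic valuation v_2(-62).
v_2(-62) = 1

v_2(n) is the largest exponent k such that 2^k divides n. Factor out: -62 = -2^1 · 31. (Sign doesn't affect v_p.) So v_2(-62) = 1.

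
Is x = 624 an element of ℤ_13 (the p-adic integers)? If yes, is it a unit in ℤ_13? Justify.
x ∈ ℤ_13 but not a unit; v_13(x) = 1 > 0

ℤ_13 = {x ∈ ℚ_13 : v_13(x) ≥ 0} and ℤ_13^× = {x ∈ ℤ_13 : v_13(x) = 0}. Here v_13(624) = v_13(num) − v_13(den) = 1; compare against these criteria.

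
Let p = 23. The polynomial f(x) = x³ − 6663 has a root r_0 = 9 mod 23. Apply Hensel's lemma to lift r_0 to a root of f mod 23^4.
r_3 = 198108 (mod 279841)

Hensel: r_{i+1} = r_i − f(r_i)/f′(r_i) mod 23^{i+2}, where f′(x) = 3x². Iterate:
  r_0 = 9 (mod 23)
  r_1 = 262 (mod 529)
  r_2 = 3436 (mod 12167)
  r_3 = 198108 (mod 279841)
Final: r = 198108 with f(r) ≡ 0 mod 23^4.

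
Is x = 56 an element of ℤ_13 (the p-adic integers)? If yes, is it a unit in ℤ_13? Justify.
x ∈ ℤ_13^× (unit); v_13(x) = 0

ℤ_13 = {x ∈ ℚ_13 : v_13(x) ≥ 0} and ℤ_13^× = {x ∈ ℤ_13 : v_13(x) = 0}. Here v_13(56) = v_13(num) − v_13(den) = 0; compare against these criteria.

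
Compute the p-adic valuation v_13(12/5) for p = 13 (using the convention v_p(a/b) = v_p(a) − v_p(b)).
v_13(12/5) = 0

Factor powers of 13 from the numerator and denominator of the reduced fraction: 12 = 13^0 · 12 and 5 = 13^0 · 5. Apply v_p(a/b) = v_p(a) − v_p(b): v_13(12/5) = 0 − 0 = 0.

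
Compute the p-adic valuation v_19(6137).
v_19(6137) = 2

v_19(n) is the largest exponent k such that 19^k divides n. Factor out: 6137 = 19^2 · 17. (Sign doesn't affect v_p.) So v_19(6137) = 2.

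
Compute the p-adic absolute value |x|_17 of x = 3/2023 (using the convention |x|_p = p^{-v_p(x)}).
|3/2023|_17 = 289

Step 1 — compute v_17(x) by factoring powers of 17 out of the numerator and denominator: v_17(3/2023) = -2. Step 2 — apply |x|_p = p^{-v_p(x)} = 17^{2} = 289.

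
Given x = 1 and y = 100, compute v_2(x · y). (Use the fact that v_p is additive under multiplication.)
v_2(100) = 2

v_p(x) = 0 (factor: 1 = 2^0 · 1); v_p(y) = 2 (factor: 100 = 2^2 · 25). Additivity: v_p(xy) = v_p(x) + v_p(y) = 0 + 2 = 2. (Direct check: xy = 100 = 2^2 · (25).)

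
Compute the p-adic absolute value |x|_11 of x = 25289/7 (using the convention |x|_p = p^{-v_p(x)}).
|25289/7|_11 = 1/1331

Step 1 — compute v_11(x) by factoring powers of 11 out of the numerator and denominator: v_11(25289/7) = 3. Step 2 — apply |x|_p = p^{-v_p(x)} = 11^{-3} = 1/1331.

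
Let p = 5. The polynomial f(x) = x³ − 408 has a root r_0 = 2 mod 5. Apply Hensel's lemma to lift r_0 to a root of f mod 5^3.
r_2 = 77 (mod 125)

Hensel: r_{i+1} = r_i − f(r_i)/f′(r_i) mod 5^{i+2}, where f′(x) = 3x². Iterate:
  r_0 = 2 (mod 5)
  r_1 = 2 (mod 25)
  r_2 = 77 (mod 125)
Final: r = 77 with f(r) ≡ 0 mod 5^3.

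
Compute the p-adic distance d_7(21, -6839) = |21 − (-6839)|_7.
d_7(21, -6839) = 1/343

Step 1 — x − y = 21 − (-6839) = 6860. Step 2 — v_7(6860) = 3 (factor: 6860 = (7^3 · 20); the sign does not affect v_p). Step 3 — |x − y|_7 = 7^{-3} = 1/343.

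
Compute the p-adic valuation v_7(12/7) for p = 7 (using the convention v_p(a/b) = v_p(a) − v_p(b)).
v_7(12/7) = -1

Factor powers of 7 from the numerator and denominator of the reduced fraction: 12 = 7^0 · 12 and 7 = 7^1 · 1. Apply v_p(a/b) = v_p(a) − v_p(b): v_7(12/7) = 0 − 1 = -1.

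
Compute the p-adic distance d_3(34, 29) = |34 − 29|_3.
d_3(34, 29) = 1

Step 1 — x − y = 34 − 29 = 5. Step 2 — v_3(5) = 0 (factor: 5 = (3^0 · 5); the sign does not affect v_p). Step 3 — |x − y|_3 = 3^{0} = 1.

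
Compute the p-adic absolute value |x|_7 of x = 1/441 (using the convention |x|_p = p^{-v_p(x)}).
|1/441|_7 = 49

Step 1 — compute v_7(x) by factoring powers of 7 out of the numerator and denominator: v_7(1/441) = -2. Step 2 — apply |x|_p = p^{-v_p(x)} = 7^{2} = 49.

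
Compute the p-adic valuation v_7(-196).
v_7(-196) = 2

v_7(n) is the largest exponent k such that 7^k divides n. Factor out: -196 = -7^2 · 4. (Sign doesn't affect v_p.) So v_7(-196) = 2.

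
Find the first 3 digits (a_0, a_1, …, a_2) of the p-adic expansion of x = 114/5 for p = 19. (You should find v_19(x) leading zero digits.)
(a_0, …, a_2) = (0, 5, 15)

v_19(114/5) = 1, so a_0 = ... = a_0 = 0. Factor out: x = 19^1 · u with u = 6/5 a unit in ℤ_19. Expand u iteratively via a_{v+i} = u_i mod 19, u_{i+1} = (u_i − a_{v+i})/19:
  u_0 = 6/5;  a_1 = 5;  u_1 = (u_0 − 5)/19 = -1/5
  u_1 = -1/5;  a_2 = 15;  u_2 = (u_1 − 15)/19 = -4/5
Digits: (0, 5, 15).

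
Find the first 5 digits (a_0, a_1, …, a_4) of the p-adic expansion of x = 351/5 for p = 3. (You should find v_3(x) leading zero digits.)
(a_0, …, a_4) = (0, 0, 0, 2, 2)

v_3(351/5) = 3, so a_0 = ... = a_2 = 0. Factor out: x = 3^3 · u with u = 13/5 a unit in ℤ_3. Expand u iteratively via a_{v+i} = u_i mod 3, u_{i+1} = (u_i − a_{v+i})/3:
  u_0 = 13/5;  a_3 = 2;  u_1 = (u_0 − 2)/3 = 1/5
  u_1 = 1/5;  a_4 = 2;  u_2 = (u_1 − 2)/3 = -3/5
Digits: (0, 0, 0, 2, 2).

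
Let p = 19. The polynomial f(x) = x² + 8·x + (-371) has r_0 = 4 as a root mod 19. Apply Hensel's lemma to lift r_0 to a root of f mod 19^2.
r_1 = 137 (mod 361)

Hensel: r_{i+1} = r_i − f(r_i)·(f′(r_i))^{-1} mod 19^{i+2}, f′(x) = 2x + 8. Iterate:
  r_0 = 4 (mod 19)
  r_1 = 137 (mod 361)
Final: r = 137 satisfies f(r) ≡ 0 mod 19^2.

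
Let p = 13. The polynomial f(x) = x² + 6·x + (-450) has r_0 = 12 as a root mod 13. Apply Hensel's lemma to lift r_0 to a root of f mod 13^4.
r_3 = 7760 (mod 28561)

Hensel: r_{i+1} = r_i − f(r_i)·(f′(r_i))^{-1} mod 13^{i+2}, f′(x) = 2x + 6. Iterate:
  r_0 = 12 (mod 13)
  r_1 = 155 (mod 169)
  r_2 = 1169 (mod 2197)
  r_3 = 7760 (mod 28561)
Final: r = 7760 satisfies f(r) ≡ 0 mod 13^4.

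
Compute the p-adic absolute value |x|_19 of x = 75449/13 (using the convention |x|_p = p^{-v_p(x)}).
|75449/13|_19 = 1/6859

Step 1 — compute v_19(x) by factoring powers of 19 out of the numerator and denominator: v_19(75449/13) = 3. Step 2 — apply |x|_p = p^{-v_p(x)} = 19^{-3} = 1/6859.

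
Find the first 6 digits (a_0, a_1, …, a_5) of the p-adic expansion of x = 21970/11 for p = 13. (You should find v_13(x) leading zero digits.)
(a_0, …, a_5) = (0, 0, 0, 8, 3, 8)

v_13(21970/11) = 3, so a_0 = ... = a_2 = 0. Factor out: x = 13^3 · u with u = 10/11 a unit in ℤ_13. Expand u iteratively via a_{v+i} = u_i mod 13, u_{i+1} = (u_i − a_{v+i})/13:
  u_0 = 10/11;  a_3 = 8;  u_1 = (u_0 − 8)/13 = -6/11
  u_1 = -6/11;  a_4 = 3;  u_2 = (u_1 − 3)/13 = -3/11
  u_2 = -3/11;  a_5 = 8;  u_3 = (u_2 − 8)/13 = -7/11
Digits: (0, 0, 0, 8, 3, 8).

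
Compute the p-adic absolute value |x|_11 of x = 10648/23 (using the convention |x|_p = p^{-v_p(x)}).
|10648/23|_11 = 1/1331

Step 1 — compute v_11(x) by factoring powers of 11 out of the numerator and denominator: v_11(10648/23) = 3. Step 2 — apply |x|_p = p^{-v_p(x)} = 11^{-3} = 1/1331.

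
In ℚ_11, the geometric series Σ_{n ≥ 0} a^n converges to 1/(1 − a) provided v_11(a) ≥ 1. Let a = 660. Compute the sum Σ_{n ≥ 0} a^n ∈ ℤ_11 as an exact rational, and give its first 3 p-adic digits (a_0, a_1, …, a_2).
Σ a^n = 1/(1 − a) = -1/659;  first 3 digits = (1, 5, 8)

v_11(a) = 1 ≥ 1, so the series converges in ℤ_11 to 1/(1 − a) = 1/(1 − 660) = -1/659. Expand this rational in ℤ_11: compute digits iteratively via d_i = x_i mod 11, x_{i+1} = (x_i − d_i)/11. The first 3 digits are (1, 5, 8).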